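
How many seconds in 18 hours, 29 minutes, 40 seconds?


66580 seconds

Hours: 18 × 3600 = 64800
Minutes: 29 × 60 = 1740
Seconds: 40
Total = 64800 + 1740 + 40 = 66580


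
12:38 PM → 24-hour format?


Input: 12:38 PM
12 PM → 12 (noon)

12:38


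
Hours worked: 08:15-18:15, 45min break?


9h 15m (555 minutes)

Total time = (18×60+15) - (8×60+15)
= 1095 - 495 = 600 min
Minus break: 600 - 45 = 555 min
= 9h 15m


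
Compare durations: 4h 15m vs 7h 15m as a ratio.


17:29 (0.59)

Duration 1: 255 minutes
Duration 2: 435 minutes
Ratio = 255:435
GCD = 15
Simplified = 17:29
As a decimal: 17/29 ≈ 0.59


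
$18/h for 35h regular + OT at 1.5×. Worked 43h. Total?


Regular: 35h × $18 = $630.00
Overtime: 43 - 35 = 8h
OT pay: 8h × $18 × 1.5 = $216.00
Total = $630.00 + $216.00 = $846.00

$846.00


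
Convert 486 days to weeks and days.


Weeks: 486 ÷ 7 = 69 remainder 3

69 weeks 3 days


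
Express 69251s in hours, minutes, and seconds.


19h 14m 11s

Hours: 69251 ÷ 3600 = 19 remainder 851
Minutes: 851 ÷ 60 = 14 remainder 11
Seconds: 11


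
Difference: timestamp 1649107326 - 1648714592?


Difference = 1649107326 - 1648714592 = 392734 seconds
In hours: 392734 / 3600 ≈ 109.1
In days: 392734 / 86400 ≈ 4.55

392734 seconds (109.1 hours / 4.55 days)


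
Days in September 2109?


Month: September (month 9)
September has 30 days

30 days


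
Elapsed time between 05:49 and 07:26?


1h 37m

End time in minutes: 7×60 + 26 = 446
Start time in minutes: 5×60 + 49 = 349
Difference = 446 - 349 = 97 minutes
= 1 hours 37 minutes


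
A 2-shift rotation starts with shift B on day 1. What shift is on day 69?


Shift B

Shifts: A, B
Start: B (index 1)
Day 69: (1 + 69 - 1) mod 2
= 69 mod 2
= 1
Index 1 → shift B


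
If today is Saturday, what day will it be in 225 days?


Start: Saturday (index 5)
(5 + 225) mod 7
= 230 mod 7
= 6
Index 6 → Sunday

Sunday


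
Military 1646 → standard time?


4:46 PM

Hour: 16
16 - 12 = 4 → PM


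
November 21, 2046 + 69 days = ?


January 29, 2047

Start: November 21, 2046
Add 69 days
November 21 → December 1: 30 - 21 + 1 = 10 days (69 - 10 = 59 left)
December 1 → January 1: 31 - 1 + 1 = 31 days (59 - 31 = 28 left)
January 1 + 28 = January 29, 2047


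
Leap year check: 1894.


Rules: divisible by 4 AND (not by 100 OR by 400)
1894 ÷ 4 = 473 remainder 2 → not divisible by 4
Not divisible by 4 → not a leap year

No


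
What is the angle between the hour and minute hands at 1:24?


102.0°

Hour hand = 1×30 + 24×0.5 = 42.0°
Minute hand = 24×6 = 144°
Difference = |42.0 - 144| = 102.0°


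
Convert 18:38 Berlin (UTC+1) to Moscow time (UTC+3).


Time difference = UTC+3 - UTC+1 = +2 hours
New hour = (18 + 2) mod 24
= 20 mod 24 = 20
Minutes unchanged → 20:38

20:38


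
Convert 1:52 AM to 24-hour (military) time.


Input: 1:52 AM
AM hour stays: 1

01:52


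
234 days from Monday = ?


Thursday

Start: Monday (index 0)
(0 + 234) mod 7
= 234 mod 7
= 3
Index 3 → Thursday


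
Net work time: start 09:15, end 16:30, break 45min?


6h 30m (390 minutes)

Total time = (16×60+30) - (9×60+15)
= 990 - 555 = 435 min
Minus break: 435 - 45 = 390 min
= 6h 30m


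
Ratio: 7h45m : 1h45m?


31:7 (4.43)

Duration 1: 465 minutes
Duration 2: 105 minutes
Ratio = 465:105
GCD = 15
Simplified = 31:7
As a decimal: 31/7 ≈ 4.43


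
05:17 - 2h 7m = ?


03:10

Start: 317 minutes from midnight
Subtract: 127 minutes
Remaining: 317 - 127 = 190
Hours: 3, Minutes: 10


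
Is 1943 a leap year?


Rules: divisible by 4 AND (not by 100 OR by 400)
1943 ÷ 4 = 485 remainder 3 → not divisible by 4
Not divisible by 4 → not a leap year

No


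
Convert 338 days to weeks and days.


Weeks: 338 ÷ 7 = 48 remainder 2

48 weeks 2 days


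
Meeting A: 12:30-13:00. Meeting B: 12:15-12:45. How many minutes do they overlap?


15 minutes

Meeting A: 750-780 (in minutes from midnight)
Meeting B: 735-765
Overlap start = max(750, 735) = 750
Overlap end = min(780, 765) = 765
Overlap = max(0, 765 - 750) = 15 min


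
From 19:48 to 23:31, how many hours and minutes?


3h 43m

End time in minutes: 23×60 + 31 = 1411
Start time in minutes: 19×60 + 48 = 1188
Difference = 1411 - 1188 = 223 minutes
= 3 hours 43 minutes


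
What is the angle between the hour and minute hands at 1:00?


Hour hand = 1×30 + 0×0.5 = 30.0°
Minute hand = 0×6 = 0°
Difference = |30.0 - 0| = 30.0°

30.0°


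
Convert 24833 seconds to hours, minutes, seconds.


6h 53m 53s

Hours: 24833 ÷ 3600 = 6 remainder 3233
Minutes: 3233 ÷ 60 = 53 remainder 53
Seconds: 53


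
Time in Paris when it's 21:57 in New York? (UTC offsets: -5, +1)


Time difference = UTC+1 - UTC-5 = +6 hours
New hour = (21 + 6) mod 24
= 27 mod 24 = 3
Minutes unchanged → 03:57; 27 ≥ 24 → next day

03:57 (next day)


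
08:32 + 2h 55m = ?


11:27

Start: 512 minutes from midnight
Add: 175 minutes
Total: 687 minutes
Hours: 687 ÷ 60 = 11 remainder 27


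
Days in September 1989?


30 days

Month: September (month 9)
September has 30 days


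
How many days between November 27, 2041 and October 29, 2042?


From November 27, 2041 to October 29, 2042
Rest of November 2041: 30 - 27 = 3
Full months: December 31, January 31, February 2042 28, March 31, April 30, May 31, June 30, July 31, August 31, September 30
Days into October 2042: 29
Total = 3 + 31 + 31 + 28 + 31 + 30 + 31 + 30 + 31 + 31 + 30 + 29 = 336 days

336 days


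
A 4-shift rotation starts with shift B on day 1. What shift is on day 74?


Shift C

Shifts: A, B, C, D
Start: B (index 1)
Day 74: (1 + 74 - 1) mod 4
= 74 mod 4
= 2
Index 2 → shift C


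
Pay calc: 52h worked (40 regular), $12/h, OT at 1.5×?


$696.00

Regular: 40h × $12 = $480.00
Overtime: 52 - 40 = 12h
OT pay: 12h × $12 × 1.5 = $216.00
Total = $480.00 + $216.00 = $696.00


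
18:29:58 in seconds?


66598 seconds

Hours: 18 × 3600 = 64800
Minutes: 29 × 60 = 1740
Seconds: 58
Total = 64800 + 1740 + 58 = 66598


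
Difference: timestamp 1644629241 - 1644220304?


408937 seconds (113.6 hours / 4.73 days)

Difference = 1644629241 - 1644220304 = 408937 seconds
In hours: 408937 / 3600 ≈ 113.6
In days: 408937 / 86400 ≈ 4.73


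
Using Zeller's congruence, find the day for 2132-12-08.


Monday

Zeller's congruence:
q=8, m=12, k=32, j=21
h = (8 + ⌊13×13/5⌋ + 32 + ⌊32/4⌋ + ⌊21/4⌋ - 2×21) mod 7
= (8 + 33 + 32 + 8 + 5 - 42) mod 7
= 44 mod 7 = 2
h=2 → Monday


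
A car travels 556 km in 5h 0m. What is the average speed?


111.2 km/h

Distance: 556 km
Time: 5 hours
Speed = 556 / 5 = 111.2 km/h


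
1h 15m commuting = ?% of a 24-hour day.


5.2%

Time: 75 minutes
Day: 1440 minutes
Percentage = (75/1440) × 100 ≈ 5.2%


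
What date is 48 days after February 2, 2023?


March 22, 2023

Start: February 2, 2023
Add 48 days
February 2 → March 1: 28 - 2 + 1 = 27 days (48 - 27 = 21 left)
March 1 + 21 = March 22, 2023


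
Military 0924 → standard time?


9:24 AM

Hour: 9
9 < 12 → AM


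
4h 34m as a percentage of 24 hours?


Total minutes: 4×60 + 34 = 274
Day = 24×60 = 1440 minutes
Fraction = 274/1440 ≈ 0.1903
As a percentage: 274/1440 × 100 ≈ 19.03%

0.1903 (19.03%)


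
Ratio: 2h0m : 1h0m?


2:1 (2.00)

Duration 1: 120 minutes
Duration 2: 60 minutes
Ratio = 120:60
GCD = 60
Simplified = 2:1
As a decimal: 2/1 = 2.00


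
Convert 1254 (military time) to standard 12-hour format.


Hour: 12
12 → 12 PM (noon)

12:54 PM


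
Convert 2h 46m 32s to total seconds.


9992 seconds

Hours: 2 × 3600 = 7200
Minutes: 46 × 60 = 2760
Seconds: 32
Total = 7200 + 2760 + 32 = 9992


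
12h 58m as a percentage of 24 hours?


Total minutes: 12×60 + 58 = 778
Day = 24×60 = 1440 minutes
Fraction = 778/1440 ≈ 0.5403
As a percentage: 778/1440 × 100 ≈ 54.03%

0.5403 (54.03%)


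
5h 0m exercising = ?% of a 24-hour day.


Time: 300 minutes
Day: 1440 minutes
Percentage = (300/1440) × 100 ≈ 20.8%

20.8%


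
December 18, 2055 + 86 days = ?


March 13, 2056

Start: December 18, 2055
Add 86 days
December 18 → January 1: 31 - 18 + 1 = 14 days (86 - 14 = 72 left)
January 1 → February 1: 31 - 1 + 1 = 31 days (72 - 31 = 41 left)
February 1 → March 1: 29 - 1 + 1 = 29 days (41 - 29 = 12 left)
March 1 + 12 = March 13, 2056


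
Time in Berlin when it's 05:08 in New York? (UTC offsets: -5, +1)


11:08

Time difference = UTC+1 - UTC-5 = +6 hours
New hour = (5 + 6) mod 24
= 11 mod 24 = 11
Minutes unchanged → 11:08


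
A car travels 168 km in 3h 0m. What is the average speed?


56.0 km/h

Distance: 168 km
Time: 3 hours
Speed = 168 / 3 = 56.0 km/h


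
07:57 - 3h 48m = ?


Start: 477 minutes from midnight
Subtract: 228 minutes
Remaining: 477 - 228 = 249
Hours: 4, Minutes: 9

04:09


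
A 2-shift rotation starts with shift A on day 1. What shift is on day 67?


Shift A

Shifts: A, B
Start: A (index 0)
Day 67: (0 + 67 - 1) mod 2
= 66 mod 2
= 0
Index 0 → shift A


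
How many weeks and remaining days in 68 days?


Weeks: 68 ÷ 7 = 9 remainder 5

9 weeks 5 days


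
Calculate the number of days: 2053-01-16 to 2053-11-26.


From January 16, 2053 to November 26, 2053
Rest of January 2053: 31 - 16 = 15
Full months: February 2053 28, March 31, April 30, May 31, June 30, July 31, August 31, September 30, October 31
Days into November 2053: 26
Total = 15 + 28 + 31 + 30 + 31 + 30 + 31 + 31 + 30 + 31 + 26 = 314 days

314 days


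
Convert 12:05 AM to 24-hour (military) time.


00:05

Input: 12:05 AM
12 AM → 00 (midnight)


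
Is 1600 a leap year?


Yes

Rules: divisible by 4 AND (not by 100 OR by 400)
1600 ÷ 4 = 400 exactly → divisible by 4
1600 ÷ 100 = 16 exactly → divisible by 100
1600 ÷ 400 = 4 exactly → divisible by 400
Divisible by 400 → leap year


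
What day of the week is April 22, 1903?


Zeller's congruence:
q=22, m=4, k=3, j=19
h = (22 + ⌊13×5/5⌋ + 3 + ⌊3/4⌋ + ⌊19/4⌋ - 2×19) mod 7
= (22 + 13 + 3 + 0 + 4 - 38) mod 7
= 4 mod 7 = 4
h=4 → Wednesday

Wednesday


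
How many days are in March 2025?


31 days

Month: March (month 3)
March has 31 days


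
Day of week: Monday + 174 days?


Start: Monday (index 0)
(0 + 174) mod 7
= 174 mod 7
= 6
Index 6 → Sunday

Sunday


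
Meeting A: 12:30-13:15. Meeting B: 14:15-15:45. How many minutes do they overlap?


Meeting A: 750-795 (in minutes from midnight)
Meeting B: 855-945
Overlap start = max(750, 855) = 855
Overlap end = min(795, 945) = 795
Overlap = max(0, 795 - 855) = 0 min

0 minutes


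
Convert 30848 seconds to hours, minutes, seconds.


8h 34m 8s

Hours: 30848 ÷ 3600 = 8 remainder 2048
Minutes: 2048 ÷ 60 = 34 remainder 8
Seconds: 8


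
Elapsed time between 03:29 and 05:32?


End time in minutes: 5×60 + 32 = 332
Start time in minutes: 3×60 + 29 = 209
Difference = 332 - 209 = 123 minutes
= 2 hours 3 minutes

2h 3m


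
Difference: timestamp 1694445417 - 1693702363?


743054 seconds (206.4 hours / 8.60 days)

Difference = 1694445417 - 1693702363 = 743054 seconds
In hours: 743054 / 3600 ≈ 206.4
In days: 743054 / 86400 ≈ 8.60


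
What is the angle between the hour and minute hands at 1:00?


Hour hand = 1×30 + 0×0.5 = 30.0°
Minute hand = 0×6 = 0°
Difference = |30.0 - 0| = 30.0°

30.0°


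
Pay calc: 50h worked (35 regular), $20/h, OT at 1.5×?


Regular: 35h × $20 = $700.00
Overtime: 50 - 35 = 15h
OT pay: 15h × $20 × 1.5 = $450.00
Total = $700.00 + $450.00 = $1150.00

$1150.00


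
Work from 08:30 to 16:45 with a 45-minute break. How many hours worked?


Total time = (16×60+45) - (8×60+30)
= 1005 - 510 = 495 min
Minus break: 495 - 45 = 450 min
= 7h 30m

7h 30m (450 minutes)


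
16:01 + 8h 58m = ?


Start: 961 minutes from midnight
Add: 538 minutes
Total: 1499 minutes
Hours: 1499 ÷ 60 = 24 remainder 59
24 ≥ 24 → 24 - 24 = 0 (next day)

00:59 (next day)


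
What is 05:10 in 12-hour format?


Hour: 5
5 < 12 → AM

5:10 AM


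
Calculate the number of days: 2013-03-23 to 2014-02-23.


From March 23, 2013 to February 23, 2014
Rest of March 2013: 31 - 23 = 8
Full months: April 30, May 31, June 30, July 31, August 31, September 30, October 31, November 30, December 31, January 31
Days into February 2014: 23
Total = 8 + 30 + 31 + 30 + 31 + 31 + 30 + 31 + 30 + 31 + 31 + 23 = 337 days

337 days


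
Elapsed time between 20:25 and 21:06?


End time in minutes: 21×60 + 6 = 1266
Start time in minutes: 20×60 + 25 = 1225
Difference = 1266 - 1225 = 41 minutes
= 0 hours 41 minutes

0h 41m


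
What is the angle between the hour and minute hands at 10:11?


Hour hand = 10×30 + 11×0.5 = 305.5°
Minute hand = 11×6 = 66°
Difference = |305.5 - 66| = 239.5°
Since > 180°: 360 - 239.5 = 120.5°

120.5°


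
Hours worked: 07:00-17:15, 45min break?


9h 30m (570 minutes)

Total time = (17×60+15) - (7×60+0)
= 1035 - 420 = 615 min
Minus break: 615 - 45 = 570 min
= 9h 30m


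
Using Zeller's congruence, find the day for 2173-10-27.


Wednesday

Zeller's congruence:
q=27, m=10, k=73, j=21
h = (27 + ⌊13×11/5⌋ + 73 + ⌊73/4⌋ + ⌊21/4⌋ - 2×21) mod 7
= (27 + 28 + 73 + 18 + 5 - 42) mod 7
= 109 mod 7 = 4
h=4 → Wednesday


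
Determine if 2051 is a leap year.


Rules: divisible by 4 AND (not by 100 OR by 400)
2051 ÷ 4 = 512 remainder 3 → not divisible by 4
Not divisible by 4 → not a leap year

No


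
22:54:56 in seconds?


82496 seconds

Hours: 22 × 3600 = 79200
Minutes: 54 × 60 = 3240
Seconds: 56
Total = 79200 + 3240 + 56 = 82496


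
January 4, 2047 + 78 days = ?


March 23, 2047

Start: January 4, 2047
Add 78 days
January 4 → February 1: 31 - 4 + 1 = 28 days (78 - 28 = 50 left)
February 1 → March 1: 28 - 1 + 1 = 28 days (50 - 28 = 22 left)
March 1 + 22 = March 23, 2047


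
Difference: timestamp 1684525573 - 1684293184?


Difference = 1684525573 - 1684293184 = 232389 seconds
In hours: 232389 / 3600 ≈ 64.6
In days: 232389 / 86400 ≈ 2.69

232389 seconds (64.6 hours / 2.69 days)


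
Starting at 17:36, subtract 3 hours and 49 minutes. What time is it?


Start: 1056 minutes from midnight
Subtract: 229 minutes
Remaining: 1056 - 229 = 827
Hours: 13, Minutes: 47

13:47


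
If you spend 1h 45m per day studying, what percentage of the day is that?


Time: 105 minutes
Day: 1440 minutes
Percentage = (105/1440) × 100 ≈ 7.3%

7.3%


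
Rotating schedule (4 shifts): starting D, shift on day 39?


Shift B

Shifts: A, B, C, D
Start: D (index 3)
Day 39: (3 + 39 - 1) mod 4
= 41 mod 4
= 1
Index 1 → shift B


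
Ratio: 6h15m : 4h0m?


Duration 1: 375 minutes
Duration 2: 240 minutes
Ratio = 375:240
GCD = 15
Simplified = 25:16
As a decimal: 25/16 ≈ 1.56

25:16 (1.56)


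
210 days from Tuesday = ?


Tuesday

Start: Tuesday (index 1)
(1 + 210) mod 7
= 211 mod 7
= 1
Index 1 → Tuesday


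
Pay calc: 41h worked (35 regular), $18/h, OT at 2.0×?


$846.00

Regular: 35h × $18 = $630.00
Overtime: 41 - 35 = 6h
OT pay: 6h × $18 × 2.0 = $216.00
Total = $630.00 + $216.00 = $846.00


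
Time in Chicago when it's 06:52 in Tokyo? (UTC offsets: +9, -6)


Time difference = UTC-6 - UTC+9 = -15 hours
New hour = (6 -15) mod 24
= -9 mod 24 = 15
Minutes unchanged → 15:52; -9 < 0 → previous day

15:52 (previous day)


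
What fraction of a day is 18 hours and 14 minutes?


0.7597 (75.97%)

Total minutes: 18×60 + 14 = 1094
Day = 24×60 = 1440 minutes
Fraction = 1094/1440 ≈ 0.7597
As a percentage: 1094/1440 × 100 ≈ 75.97%


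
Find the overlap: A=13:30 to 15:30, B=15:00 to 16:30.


Meeting A: 810-930 (in minutes from midnight)
Meeting B: 900-990
Overlap start = max(810, 900) = 900
Overlap end = min(930, 990) = 930
Overlap = max(0, 930 - 900) = 30 min

30 minutes


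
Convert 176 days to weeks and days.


Weeks: 176 ÷ 7 = 25 remainder 1

25 weeks 1 days


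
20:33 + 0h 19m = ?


Start: 1233 minutes from midnight
Add: 19 minutes
Total: 1252 minutes
Hours: 1252 ÷ 60 = 20 remainder 52

20:52


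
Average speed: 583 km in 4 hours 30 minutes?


129.6 km/h

Distance: 583 km
Time: 4h 30m = 270 min = 270/60 = 9/2 hours
Speed = 583 ÷ (9/2) = 583 × 2 / 9 = 1166/9 ≈ 129.6 km/h


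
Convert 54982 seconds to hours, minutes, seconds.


Hours: 54982 ÷ 3600 = 15 remainder 982
Minutes: 982 ÷ 60 = 16 remainder 22
Seconds: 22

15h 16m 22s


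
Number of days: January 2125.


31 days

Month: January (month 1)
January has 31 days


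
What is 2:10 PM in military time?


14:10

Input: 2:10 PM
PM: 2 + 12 = 14


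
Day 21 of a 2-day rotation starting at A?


Shifts: A, B
Start: A (index 0)
Day 21: (0 + 21 - 1) mod 2
= 20 mod 2
= 0
Index 0 → shift A

Shift A


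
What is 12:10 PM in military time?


12:10

Input: 12:10 PM
12 PM → 12 (noon)


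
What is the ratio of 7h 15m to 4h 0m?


Duration 1: 435 minutes
Duration 2: 240 minutes
Ratio = 435:240
GCD = 15
Simplified = 29:16
As a decimal: 29/16 ≈ 1.81

29:16 (1.81)


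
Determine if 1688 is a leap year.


Rules: divisible by 4 AND (not by 100 OR by 400)
1688 ÷ 4 = 422 exactly → divisible by 4
1688 ÷ 100 = 16 remainder 88 → not divisible by 100
Divisible by 4 but not by 100 → leap year

Yes


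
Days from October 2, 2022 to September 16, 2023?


349 days

From October 2, 2022 to September 16, 2023
Rest of October 2022: 31 - 2 = 29
Full months: November 30, December 31, January 31, February 2023 28, March 31, April 30, May 31, June 30, July 31, August 31
Days into September 2023: 16
Total = 29 + 30 + 31 + 31 + 28 + 31 + 30 + 31 + 30 + 31 + 31 + 16 = 349 days


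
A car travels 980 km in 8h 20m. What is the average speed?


Distance: 980 km
Time: 8h 20m = 500 min = 500/60 = 25/3 hours
Speed = 980 ÷ (25/3) = 980 × 3 / 25 = 2940/25 = 117.6 km/h

117.6 km/h


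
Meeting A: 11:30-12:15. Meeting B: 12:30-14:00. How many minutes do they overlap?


0 minutes

Meeting A: 690-735 (in minutes from midnight)
Meeting B: 750-840
Overlap start = max(690, 750) = 750
Overlap end = min(735, 840) = 735
Overlap = max(0, 735 - 750) = 0 min


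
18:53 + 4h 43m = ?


23:36

Start: 1133 minutes from midnight
Add: 283 minutes
Total: 1416 minutes
Hours: 1416 ÷ 60 = 23 remainder 36


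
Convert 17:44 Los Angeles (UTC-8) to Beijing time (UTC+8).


Time difference = UTC+8 - UTC-8 = +16 hours
New hour = (17 + 16) mod 24
= 33 mod 24 = 9
Minutes unchanged → 09:44; 33 ≥ 24 → next day

09:44 (next day)


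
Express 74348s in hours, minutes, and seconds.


Hours: 74348 ÷ 3600 = 20 remainder 2348
Minutes: 2348 ÷ 60 = 39 remainder 8
Seconds: 8

20h 39m 8s


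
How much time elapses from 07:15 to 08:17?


1h 2m

End time in minutes: 8×60 + 17 = 497
Start time in minutes: 7×60 + 15 = 435
Difference = 497 - 435 = 62 minutes
= 1 hours 2 minutes


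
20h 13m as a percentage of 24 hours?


Total minutes: 20×60 + 13 = 1213
Day = 24×60 = 1440 minutes
Fraction = 1213/1440 ≈ 0.8424
As a percentage: 1213/1440 × 100 ≈ 84.24%

0.8424 (84.24%)


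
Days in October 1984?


Month: October (month 10)
October has 31 days

31 days


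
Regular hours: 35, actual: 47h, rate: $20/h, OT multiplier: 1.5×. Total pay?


Regular: 35h × $20 = $700.00
Overtime: 47 - 35 = 12h
OT pay: 12h × $20 × 1.5 = $360.00
Total = $700.00 + $360.00 = $1060.00

$1060.00


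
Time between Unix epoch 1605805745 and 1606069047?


263302 seconds (73.1 hours / 3.05 days)

Difference = 1606069047 - 1605805745 = 263302 seconds
In hours: 263302 / 3600 ≈ 73.1
In days: 263302 / 86400 ≈ 3.05


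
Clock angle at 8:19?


Hour hand = 8×30 + 19×0.5 = 249.5°
Minute hand = 19×6 = 114°
Difference = |249.5 - 114| = 135.5°

135.5°


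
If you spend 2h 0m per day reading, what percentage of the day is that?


8.3%

Time: 120 minutes
Day: 1440 minutes
Percentage = (120/1440) × 100 ≈ 8.3%


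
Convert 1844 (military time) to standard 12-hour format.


6:44 PM

Hour: 18
18 - 12 = 6 → PM


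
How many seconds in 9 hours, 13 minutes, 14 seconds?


Hours: 9 × 3600 = 32400
Minutes: 13 × 60 = 780
Seconds: 14
Total = 32400 + 780 + 14 = 33194

33194 seconds


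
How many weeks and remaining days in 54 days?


Weeks: 54 ÷ 7 = 7 remainder 5

7 weeks 5 days


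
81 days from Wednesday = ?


Sunday

Start: Wednesday (index 2)
(2 + 81) mod 7
= 83 mod 7
= 6
Index 6 → Sunday


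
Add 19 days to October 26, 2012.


November 14, 2012

Start: October 26, 2012
Add 19 days
October 26 → November 1: 31 - 26 + 1 = 6 days (19 - 6 = 13 left)
November 1 + 13 = November 14, 2012


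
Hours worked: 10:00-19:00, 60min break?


Total time = (19×60+0) - (10×60+0)
= 1140 - 600 = 540 min
Minus break: 540 - 60 = 480 min
= 8h 0m

8h 0m (480 minutes)


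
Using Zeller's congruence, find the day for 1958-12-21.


Zeller's congruence:
q=21, m=12, k=58, j=19
h = (21 + ⌊13×13/5⌋ + 58 + ⌊58/4⌋ + ⌊19/4⌋ - 2×19) mod 7
= (21 + 33 + 58 + 14 + 4 - 38) mod 7
= 92 mod 7 = 1
h=1 → Sunday

Sunday


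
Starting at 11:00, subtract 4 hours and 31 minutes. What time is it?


06:29

Start: 660 minutes from midnight
Subtract: 271 minutes
Remaining: 660 - 271 = 389
Hours: 6, Minutes: 29


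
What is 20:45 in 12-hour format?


8:45 PM

Hour: 20
20 - 12 = 8 → PM


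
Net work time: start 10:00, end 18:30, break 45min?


7h 45m (465 minutes)

Total time = (18×60+30) - (10×60+0)
= 1110 - 600 = 510 min
Minus break: 510 - 45 = 465 min
= 7h 45m


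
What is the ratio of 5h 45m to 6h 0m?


Duration 1: 345 minutes
Duration 2: 360 minutes
Ratio = 345:360
GCD = 15
Simplified = 23:24
As a decimal: 23/24 ≈ 0.96

23:24 (0.96)


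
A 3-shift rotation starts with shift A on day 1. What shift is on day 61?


Shift A

Shifts: A, B, C
Start: A (index 0)
Day 61: (0 + 61 - 1) mod 3
= 60 mod 3
= 0
Index 0 → shift A


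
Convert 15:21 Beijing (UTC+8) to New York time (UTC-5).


02:21

Time difference = UTC-5 - UTC+8 = -13 hours
New hour = (15 -13) mod 24
= 2 mod 24 = 2
Minutes unchanged → 02:21


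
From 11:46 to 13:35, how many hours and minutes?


1h 49m

End time in minutes: 13×60 + 35 = 815
Start time in minutes: 11×60 + 46 = 706
Difference = 815 - 706 = 109 minutes
= 1 hours 49 minutes


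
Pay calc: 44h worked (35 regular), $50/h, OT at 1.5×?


$2425.00

Regular: 35h × $50 = $1750.00
Overtime: 44 - 35 = 9h
OT pay: 9h × $50 × 1.5 = $675.00
Total = $1750.00 + $675.00 = $2425.00


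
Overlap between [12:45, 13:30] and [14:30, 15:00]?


Meeting A: 765-810 (in minutes from midnight)
Meeting B: 870-900
Overlap start = max(765, 870) = 870
Overlap end = min(810, 900) = 810
Overlap = max(0, 810 - 870) = 0 min

0 minutes


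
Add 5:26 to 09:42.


Start: 582 minutes from midnight
Add: 326 minutes
Total: 908 minutes
Hours: 908 ÷ 60 = 15 remainder 8

15:08


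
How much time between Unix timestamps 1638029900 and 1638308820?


Difference = 1638308820 - 1638029900 = 278920 seconds
In hours: 278920 / 3600 ≈ 77.5
In days: 278920 / 86400 ≈ 3.23

278920 seconds (77.5 hours / 3.23 days)


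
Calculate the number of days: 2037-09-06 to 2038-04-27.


233 days

From September 6, 2037 to April 27, 2038
Rest of September 2037: 30 - 6 = 24
Full months: October 31, November 30, December 31, January 31, February 2038 28, March 31
Days into April 2038: 27
Total = 24 + 31 + 30 + 31 + 31 + 28 + 31 + 27 = 233 days


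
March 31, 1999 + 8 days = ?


April 8, 1999

Start: March 31, 1999
Add 8 days
March 31 → April 1: 31 - 31 + 1 = 1 days (8 - 1 = 7 left)
April 1 + 7 = April 8, 1999


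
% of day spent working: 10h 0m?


41.7%

Time: 600 minutes
Day: 1440 minutes
Percentage = (600/1440) × 100 ≈ 41.7%


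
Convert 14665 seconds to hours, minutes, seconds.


4h 4m 25s

Hours: 14665 ÷ 3600 = 4 remainder 265
Minutes: 265 ÷ 60 = 4 remainder 25
Seconds: 25


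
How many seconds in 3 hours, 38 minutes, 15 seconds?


Hours: 3 × 3600 = 10800
Minutes: 38 × 60 = 2280
Seconds: 15
Total = 10800 + 2280 + 15 = 13095

13095 seconds


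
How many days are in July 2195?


31 days

Month: July (month 7)
July has 31 days


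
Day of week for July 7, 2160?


Zeller's congruence:
q=7, m=7, k=60, j=21
h = (7 + ⌊13×8/5⌋ + 60 + ⌊60/4⌋ + ⌊21/4⌋ - 2×21) mod 7
= (7 + 20 + 60 + 15 + 5 - 42) mod 7
= 65 mod 7 = 2
h=2 → Monday

Monday


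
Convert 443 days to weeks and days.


63 weeks 2 days

Weeks: 443 ÷ 7 = 63 remainder 2


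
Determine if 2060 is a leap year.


Yes

Rules: divisible by 4 AND (not by 100 OR by 400)
2060 ÷ 4 = 515 exactly → divisible by 4
2060 ÷ 100 = 20 remainder 60 → not divisible by 100
Divisible by 4 but not by 100 → leap year


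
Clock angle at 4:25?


Hour hand = 4×30 + 25×0.5 = 132.5°
Minute hand = 25×6 = 150°
Difference = |132.5 - 150| = 17.5°

17.5°


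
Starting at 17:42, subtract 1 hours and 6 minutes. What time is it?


16:36

Start: 1062 minutes from midnight
Subtract: 66 minutes
Remaining: 1062 - 66 = 996
Hours: 16, Minutes: 36


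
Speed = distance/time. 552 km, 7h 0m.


78.9 km/h

Distance: 552 km
Time: 7 hours
Speed = 552 / 7 ≈ 78.9 km/h


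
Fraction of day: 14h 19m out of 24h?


0.5965 (59.65%)

Total minutes: 14×60 + 19 = 859
Day = 24×60 = 1440 minutes
Fraction = 859/1440 ≈ 0.5965
As a percentage: 859/1440 × 100 ≈ 59.65%


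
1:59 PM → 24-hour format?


13:59

Input: 1:59 PM
PM: 1 + 12 = 13


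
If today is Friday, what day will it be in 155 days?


Saturday

Start: Friday (index 4)
(4 + 155) mod 7
= 159 mod 7
= 5
Index 5 → Saturday


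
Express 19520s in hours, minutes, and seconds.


5h 25m 20s

Hours: 19520 ÷ 3600 = 5 remainder 1520
Minutes: 1520 ÷ 60 = 25 remainder 20
Seconds: 20


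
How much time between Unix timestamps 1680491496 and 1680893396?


401900 seconds (111.6 hours / 4.65 days)

Difference = 1680893396 - 1680491496 = 401900 seconds
In hours: 401900 / 3600 ≈ 111.6
In days: 401900 / 86400 ≈ 4.65


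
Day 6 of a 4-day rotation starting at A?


Shift B

Shifts: A, B, C, D
Start: A (index 0)
Day 6: (0 + 6 - 1) mod 4
= 5 mod 4
= 1
Index 1 → shift B


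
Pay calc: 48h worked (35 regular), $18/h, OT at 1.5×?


Regular: 35h × $18 = $630.00
Overtime: 48 - 35 = 13h
OT pay: 13h × $18 × 1.5 = $351.00
Total = $630.00 + $351.00 = $981.00

$981.00


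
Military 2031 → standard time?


8:31 PM

Hour: 20
20 - 12 = 8 → PM


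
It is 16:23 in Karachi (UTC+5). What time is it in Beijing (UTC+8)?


19:23

Time difference = UTC+8 - UTC+5 = +3 hours
New hour = (16 + 3) mod 24
= 19 mod 24 = 19
Minutes unchanged → 19:23


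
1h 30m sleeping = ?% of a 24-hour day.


6.3%

Time: 90 minutes
Day: 1440 minutes
Percentage = (90/1440) × 100 ≈ 6.3%


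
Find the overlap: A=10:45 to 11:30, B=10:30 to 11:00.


Meeting A: 645-690 (in minutes from midnight)
Meeting B: 630-660
Overlap start = max(645, 630) = 645
Overlap end = min(690, 660) = 660
Overlap = max(0, 660 - 645) = 15 min

15 minutes


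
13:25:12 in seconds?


48312 seconds

Hours: 13 × 3600 = 46800
Minutes: 25 × 60 = 1500
Seconds: 12
Total = 46800 + 1500 + 12 = 48312


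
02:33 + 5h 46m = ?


Start: 153 minutes from midnight
Add: 346 minutes
Total: 499 minutes
Hours: 499 ÷ 60 = 8 remainder 19

08:19


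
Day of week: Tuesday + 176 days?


Start: Tuesday (index 1)
(1 + 176) mod 7
= 177 mod 7
= 2
Index 2 → Wednesday

Wednesday


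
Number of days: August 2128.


Month: August (month 8)
August has 31 days

31 days


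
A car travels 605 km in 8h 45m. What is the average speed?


69.1 km/h

Distance: 605 km
Time: 8h 45m = 525 min = 525/60 = 35/4 hours
Speed = 605 ÷ (35/4) = 605 × 4 / 35 = 2420/35 ≈ 69.1 km/h


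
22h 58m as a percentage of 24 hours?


0.9569 (95.69%)

Total minutes: 22×60 + 58 = 1378
Day = 24×60 = 1440 minutes
Fraction = 1378/1440 ≈ 0.9569
As a percentage: 1378/1440 × 100 ≈ 95.69%


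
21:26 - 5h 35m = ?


Start: 1286 minutes from midnight
Subtract: 335 minutes
Remaining: 1286 - 335 = 951
Hours: 15, Minutes: 51

15:51


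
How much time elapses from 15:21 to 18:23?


End time in minutes: 18×60 + 23 = 1103
Start time in minutes: 15×60 + 21 = 921
Difference = 1103 - 921 = 182 minutes
= 3 hours 2 minutes

3h 2m


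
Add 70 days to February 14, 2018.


April 25, 2018

Start: February 14, 2018
Add 70 days
February 14 → March 1: 28 - 14 + 1 = 15 days (70 - 15 = 55 left)
March 1 → April 1: 31 - 1 + 1 = 31 days (55 - 31 = 24 left)
April 1 + 24 = April 25, 2018


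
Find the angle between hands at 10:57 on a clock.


13.5°

Hour hand = 10×30 + 57×0.5 = 328.5°
Minute hand = 57×6 = 342°
Difference = |328.5 - 342| = 13.5°


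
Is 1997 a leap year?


Rules: divisible by 4 AND (not by 100 OR by 400)
1997 ÷ 4 = 499 remainder 1 → not divisible by 4
Not divisible by 4 → not a leap year

No


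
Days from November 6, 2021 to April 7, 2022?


From November 6, 2021 to April 7, 2022
Rest of November 2021: 30 - 6 = 24
Full months: December 31, January 31, February 2022 28, March 31
Days into April 2022: 7
Total = 24 + 31 + 31 + 28 + 31 + 7 = 152 days

152 days


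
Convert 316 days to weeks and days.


Weeks: 316 ÷ 7 = 45 remainder 1

45 weeks 1 days


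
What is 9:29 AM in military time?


09:29

Input: 9:29 AM
AM hour stays: 9


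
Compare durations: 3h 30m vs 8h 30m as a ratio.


Duration 1: 210 minutes
Duration 2: 510 minutes
Ratio = 210:510
GCD = 30
Simplified = 7:17
As a decimal: 7/17 ≈ 0.41

7:17 (0.41)


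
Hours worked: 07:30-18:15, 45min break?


Total time = (18×60+15) - (7×60+30)
= 1095 - 450 = 645 min
Minus break: 645 - 45 = 600 min
= 10h 0m

10h 0m (600 minutes)


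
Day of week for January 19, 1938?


Wednesday

Zeller's congruence:
q=19, m=13, k=37, j=19
h = (19 + ⌊13×14/5⌋ + 37 + ⌊37/4⌋ + ⌊19/4⌋ - 2×19) mod 7
= (19 + 36 + 37 + 9 + 4 - 38) mod 7
= 67 mod 7 = 4
h=4 → Wednesday


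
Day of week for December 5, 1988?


Zeller's congruence:
q=5, m=12, k=88, j=19
h = (5 + ⌊13×13/5⌋ + 88 + ⌊88/4⌋ + ⌊19/4⌋ - 2×19) mod 7
= (5 + 33 + 88 + 22 + 4 - 38) mod 7
= 114 mod 7 = 2
h=2 → Monday

Monday


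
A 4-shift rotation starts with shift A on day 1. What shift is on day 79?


Shifts: A, B, C, D
Start: A (index 0)
Day 79: (0 + 79 - 1) mod 4
= 78 mod 4
= 2
Index 2 → shift C

Shift C


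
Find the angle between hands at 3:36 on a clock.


108.0°

Hour hand = 3×30 + 36×0.5 = 108.0°
Minute hand = 36×6 = 216°
Difference = |108.0 - 216| = 108.0°


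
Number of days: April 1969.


30 days

Month: April (month 4)
April has 30 days


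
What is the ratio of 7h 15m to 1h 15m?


29:5 (5.80)

Duration 1: 435 minutes
Duration 2: 75 minutes
Ratio = 435:75
GCD = 15
Simplified = 29:5
As a decimal: 29/5 = 5.80


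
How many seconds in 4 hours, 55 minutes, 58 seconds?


17758 seconds

Hours: 4 × 3600 = 14400
Minutes: 55 × 60 = 3300
Seconds: 58
Total = 14400 + 3300 + 58 = 17758


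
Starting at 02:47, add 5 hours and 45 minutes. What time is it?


Start: 167 minutes from midnight
Add: 345 minutes
Total: 512 minutes
Hours: 512 ÷ 60 = 8 remainder 32

08:32


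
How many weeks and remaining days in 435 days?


62 weeks 1 days

Weeks: 435 ÷ 7 = 62 remainder 1


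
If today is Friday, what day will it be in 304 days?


Monday

Start: Friday (index 4)
(4 + 304) mod 7
= 308 mod 7
= 0
Index 0 → Monday


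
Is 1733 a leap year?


Rules: divisible by 4 AND (not by 100 OR by 400)
1733 ÷ 4 = 433 remainder 1 → not divisible by 4
Not divisible by 4 → not a leap year

No


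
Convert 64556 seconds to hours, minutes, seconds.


Hours: 64556 ÷ 3600 = 17 remainder 3356
Minutes: 3356 ÷ 60 = 55 remainder 56
Seconds: 56

17h 55m 56s


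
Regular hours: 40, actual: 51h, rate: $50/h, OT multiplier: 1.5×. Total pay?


$2825.00

Regular: 40h × $50 = $2000.00
Overtime: 51 - 40 = 11h
OT pay: 11h × $50 × 1.5 = $825.00
Total = $2000.00 + $825.00 = $2825.00


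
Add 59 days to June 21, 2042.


Start: June 21, 2042
Add 59 days
June 21 → July 1: 30 - 21 + 1 = 10 days (59 - 10 = 49 left)
July 1 → August 1: 31 - 1 + 1 = 31 days (49 - 31 = 18 left)
August 1 + 18 = August 19, 2042

August 19, 2042


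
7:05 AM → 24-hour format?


07:05

Input: 7:05 AM
AM hour stays: 7


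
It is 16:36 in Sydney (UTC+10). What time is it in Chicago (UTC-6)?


Time difference = UTC-6 - UTC+10 = -16 hours
New hour = (16 -16) mod 24
= 0 mod 24 = 0
Minutes unchanged → 00:36

00:36


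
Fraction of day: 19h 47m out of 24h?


0.8243 (82.43%)

Total minutes: 19×60 + 47 = 1187
Day = 24×60 = 1440 minutes
Fraction = 1187/1440 ≈ 0.8243
As a percentage: 1187/1440 × 100 ≈ 82.43%


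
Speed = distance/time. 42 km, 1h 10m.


Distance: 42 km
Time: 1h 10m = 70 min = 70/60 = 7/6 hours
Speed = 42 ÷ (7/6) = 42 × 6 / 7 = 252/7 = 36.0 km/h

36.0 km/h


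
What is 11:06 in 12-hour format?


Hour: 11
11 < 12 → AM

11:06 AM


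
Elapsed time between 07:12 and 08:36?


End time in minutes: 8×60 + 36 = 516
Start time in minutes: 7×60 + 12 = 432
Difference = 516 - 432 = 84 minutes
= 1 hours 24 minutes

1h 24m


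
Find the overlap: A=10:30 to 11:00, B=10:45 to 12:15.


Meeting A: 630-660 (in minutes from midnight)
Meeting B: 645-735
Overlap start = max(630, 645) = 645
Overlap end = min(660, 735) = 660
Overlap = max(0, 660 - 645) = 15 min

15 minutes


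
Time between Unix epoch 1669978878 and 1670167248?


Difference = 1670167248 - 1669978878 = 188370 seconds
In hours: 188370 / 3600 ≈ 52.3
In days: 188370 / 86400 ≈ 2.18

188370 seconds (52.3 hours / 2.18 days)


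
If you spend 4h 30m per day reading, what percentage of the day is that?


18.8%

Time: 270 minutes
Day: 1440 minutes
Percentage = (270/1440) × 100 ≈ 18.8%


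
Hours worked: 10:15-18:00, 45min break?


7h 0m (420 minutes)

Total time = (18×60+0) - (10×60+15)
= 1080 - 615 = 465 min
Minus break: 465 - 45 = 420 min
= 7h 0m


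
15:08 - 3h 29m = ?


11:39

Start: 908 minutes from midnight
Subtract: 209 minutes
Remaining: 908 - 209 = 699
Hours: 11, Minutes: 39


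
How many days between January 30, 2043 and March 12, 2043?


From January 30, 2043 to March 12, 2043
Rest of January 2043: 31 - 30 = 1
Full months: February 2043 28
Days into March 2043: 12
Total = 1 + 28 + 12 = 41 days

41 days


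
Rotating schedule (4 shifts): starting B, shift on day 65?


Shift B

Shifts: A, B, C, D
Start: B (index 1)
Day 65: (1 + 65 - 1) mod 4
= 65 mod 4
= 1
Index 1 → shift B


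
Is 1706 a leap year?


Rules: divisible by 4 AND (not by 100 OR by 400)
1706 ÷ 4 = 426 remainder 2 → not divisible by 4
Not divisible by 4 → not a leap year

No


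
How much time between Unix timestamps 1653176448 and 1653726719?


Difference = 1653726719 - 1653176448 = 550271 seconds
In hours: 550271 / 3600 ≈ 152.9
In days: 550271 / 86400 ≈ 6.37

550271 seconds (152.9 hours / 6.37 days)


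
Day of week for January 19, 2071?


Zeller's congruence:
q=19, m=13, k=70, j=20
h = (19 + ⌊13×14/5⌋ + 70 + ⌊70/4⌋ + ⌊20/4⌋ - 2×20) mod 7
= (19 + 36 + 70 + 17 + 5 - 40) mod 7
= 107 mod 7 = 2
h=2 → Monday

Monday


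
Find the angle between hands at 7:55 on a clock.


92.5°

Hour hand = 7×30 + 55×0.5 = 237.5°
Minute hand = 55×6 = 330°
Difference = |237.5 - 330| = 92.5°


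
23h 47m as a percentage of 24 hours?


Total minutes: 23×60 + 47 = 1427
Day = 24×60 = 1440 minutes
Fraction = 1427/1440 ≈ 0.9910
As a percentage: 1427/1440 × 100 ≈ 99.10%

0.9910 (99.10%)


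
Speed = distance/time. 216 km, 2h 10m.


Distance: 216 km
Time: 2h 10m = 130 min = 130/60 = 13/6 hours
Speed = 216 ÷ (13/6) = 216 × 6 / 13 = 1296/13 ≈ 99.7 km/h

99.7 km/h


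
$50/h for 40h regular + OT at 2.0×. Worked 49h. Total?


Regular: 40h × $50 = $2000.00
Overtime: 49 - 40 = 9h
OT pay: 9h × $50 × 2.0 = $900.00
Total = $2000.00 + $900.00 = $2900.00

$2900.00


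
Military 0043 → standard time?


12:43 AM

Hour: 0
0 → 12 AM (midnight)


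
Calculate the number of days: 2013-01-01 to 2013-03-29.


87 days

From January 1, 2013 to March 29, 2013
Rest of January 2013: 31 - 1 = 30
Full months: February 2013 28
Days into March 2013: 29
Total = 30 + 28 + 29 = 87 days


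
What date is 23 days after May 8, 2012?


Start: May 8, 2012
Add 23 days
May 8 + 23 = May 31, 2012

May 31, 2012


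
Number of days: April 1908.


30 days

Month: April (month 4)
April has 30 days


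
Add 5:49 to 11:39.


17:28

Start: 699 minutes from midnight
Add: 349 minutes
Total: 1048 minutes
Hours: 1048 ÷ 60 = 17 remainder 28


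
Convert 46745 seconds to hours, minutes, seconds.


12h 59m 5s

Hours: 46745 ÷ 3600 = 12 remainder 3545
Minutes: 3545 ÷ 60 = 59 remainder 5
Seconds: 5


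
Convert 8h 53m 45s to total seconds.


32025 seconds

Hours: 8 × 3600 = 28800
Minutes: 53 × 60 = 3180
Seconds: 45
Total = 28800 + 3180 + 45 = 32025


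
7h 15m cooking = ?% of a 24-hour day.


Time: 435 minutes
Day: 1440 minutes
Percentage = (435/1440) × 100 ≈ 30.2%

30.2%


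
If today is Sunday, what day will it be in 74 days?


Thursday

Start: Sunday (index 6)
(6 + 74) mod 7
= 80 mod 7
= 3
Index 3 → Thursday


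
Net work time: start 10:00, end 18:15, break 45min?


7h 30m (450 minutes)

Total time = (18×60+15) - (10×60+0)
= 1095 - 600 = 495 min
Minus break: 495 - 45 = 450 min
= 7h 30m


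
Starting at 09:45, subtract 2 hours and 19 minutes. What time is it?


07:26

Start: 585 minutes from midnight
Subtract: 139 minutes
Remaining: 585 - 139 = 446
Hours: 7, Minutes: 26


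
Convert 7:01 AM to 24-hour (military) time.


Input: 7:01 AM
AM hour stays: 7

07:01


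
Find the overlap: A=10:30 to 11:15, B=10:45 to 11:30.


Meeting A: 630-675 (in minutes from midnight)
Meeting B: 645-690
Overlap start = max(630, 645) = 645
Overlap end = min(675, 690) = 675
Overlap = max(0, 675 - 645) = 30 min

30 minutes


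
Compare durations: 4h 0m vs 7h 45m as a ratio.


Duration 1: 240 minutes
Duration 2: 465 minutes
Ratio = 240:465
GCD = 15
Simplified = 16:31
As a decimal: 16/31 ≈ 0.52

16:31 (0.52)


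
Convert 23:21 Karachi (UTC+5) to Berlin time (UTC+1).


Time difference = UTC+1 - UTC+5 = -4 hours
New hour = (23 -4) mod 24
= 19 mod 24 = 19
Minutes unchanged → 19:21

19:21


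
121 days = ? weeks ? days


17 weeks 2 days

Weeks: 121 ÷ 7 = 17 remainder 2


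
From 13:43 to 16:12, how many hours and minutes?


End time in minutes: 16×60 + 12 = 972
Start time in minutes: 13×60 + 43 = 823
Difference = 972 - 823 = 149 minutes
= 2 hours 29 minutes

2h 29m


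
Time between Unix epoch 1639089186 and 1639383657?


Difference = 1639383657 - 1639089186 = 294471 seconds
In hours: 294471 / 3600 ≈ 81.8
In days: 294471 / 86400 ≈ 3.41

294471 seconds (81.8 hours / 3.41 days)


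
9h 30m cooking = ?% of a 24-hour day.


Time: 570 minutes
Day: 1440 minutes
Percentage = (570/1440) × 100 ≈ 39.6%

39.6%


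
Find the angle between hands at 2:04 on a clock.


Hour hand = 2×30 + 4×0.5 = 62.0°
Minute hand = 4×6 = 24°
Difference = |62.0 - 24| = 38.0°

38.0°
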